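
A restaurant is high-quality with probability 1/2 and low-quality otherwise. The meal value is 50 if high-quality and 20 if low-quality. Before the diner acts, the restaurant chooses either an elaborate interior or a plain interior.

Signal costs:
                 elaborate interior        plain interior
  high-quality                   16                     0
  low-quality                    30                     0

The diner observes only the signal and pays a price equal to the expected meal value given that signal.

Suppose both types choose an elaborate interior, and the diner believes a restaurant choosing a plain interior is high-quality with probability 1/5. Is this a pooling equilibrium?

On the equilibrium path (elaborate interior) the diner holds the prior 1/2 and pays 1/2·50 + 1/2·20 = 35. Off-path (plain interior) belief 1/5 gives 1/5·50 + 4/5·20 = 26.
High-quality: elaborate interior gives 35 − 16 = 19; plain interior gives 26 − 0 = 26. Deviates. ✗
Low-quality: elaborate interior gives 35 − 30 = 5; plain interior gives 26 − 0 = 26. Deviates. ✗

No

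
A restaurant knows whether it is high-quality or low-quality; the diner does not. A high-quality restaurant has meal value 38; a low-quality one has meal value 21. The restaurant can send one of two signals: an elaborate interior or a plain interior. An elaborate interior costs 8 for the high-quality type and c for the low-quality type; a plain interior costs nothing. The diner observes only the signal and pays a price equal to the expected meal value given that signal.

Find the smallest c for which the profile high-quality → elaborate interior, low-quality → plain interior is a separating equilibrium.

17

Under separation: elaborate interior → high-quality (pays 38); plain interior → low-quality (pays 21).
High-quality: 38 − 8 = 30 ≥ 21 − 0 = 21. Holds regardless of c. ✓
Low-quality: 21 − 0 ≥ 38 − c, so c ≥ 38 − 21 = 17.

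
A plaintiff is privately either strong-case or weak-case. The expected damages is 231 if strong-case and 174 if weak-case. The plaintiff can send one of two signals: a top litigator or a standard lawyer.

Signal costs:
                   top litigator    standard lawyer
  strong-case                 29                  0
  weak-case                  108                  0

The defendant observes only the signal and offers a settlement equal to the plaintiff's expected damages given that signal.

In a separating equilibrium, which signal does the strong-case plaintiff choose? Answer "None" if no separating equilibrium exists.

top litigator

Try strong-case → top litigator, weak-case → standard lawyer:
  If types separate, top litigator earns payment 231 and standard lawyer earns 174.
  Strong-case: top litigator gives 231 − 29 = 202; standard lawyer gives 174 − 0 = 174. No deviation. ✓
  Weak-case: standard lawyer gives 174 − 0 = 174; top litigator gives 231 − 108 = 123. No deviation. ✓
Both hold — the strong-case type sends top litigator.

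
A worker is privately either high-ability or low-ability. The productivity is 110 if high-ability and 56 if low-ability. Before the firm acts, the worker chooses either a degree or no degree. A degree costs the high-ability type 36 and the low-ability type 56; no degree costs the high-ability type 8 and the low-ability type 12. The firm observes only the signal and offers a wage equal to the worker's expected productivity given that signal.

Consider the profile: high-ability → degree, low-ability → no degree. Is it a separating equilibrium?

No

If types separate, degree earns payment 110 and no degree earns 56.
High-ability: degree gives 110 − 36 = 74; no degree gives 56 − 8 = 48. No deviation. ✓
Low-ability: no degree gives 56 − 12 = 44; degree gives 110 − 56 = 54. Would deviate. ✗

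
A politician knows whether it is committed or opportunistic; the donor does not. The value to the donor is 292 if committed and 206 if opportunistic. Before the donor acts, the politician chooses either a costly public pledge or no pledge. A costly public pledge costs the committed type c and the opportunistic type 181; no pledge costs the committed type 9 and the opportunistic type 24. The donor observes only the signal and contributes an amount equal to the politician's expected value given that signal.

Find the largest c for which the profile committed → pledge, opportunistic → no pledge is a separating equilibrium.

95

Under separation: pledge → committed (pays 292); no pledge → opportunistic (pays 206).
Opportunistic: 206 − 24 = 182 ≥ 292 − 181 = 111. Holds regardless of c. ✓
Committed: 292 − c ≥ 206 − 9, so c ≤ 292 − 197 = 95.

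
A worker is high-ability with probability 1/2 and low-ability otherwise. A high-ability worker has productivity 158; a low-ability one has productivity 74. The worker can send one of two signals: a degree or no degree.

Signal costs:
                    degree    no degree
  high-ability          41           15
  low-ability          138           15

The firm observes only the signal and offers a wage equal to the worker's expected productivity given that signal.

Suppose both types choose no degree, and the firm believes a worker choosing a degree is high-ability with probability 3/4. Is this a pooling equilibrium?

On the equilibrium path (no degree) the firm holds the prior 1/2 and pays 1/2·158 + 1/2·74 = 116. Off-path (degree) belief 3/4 gives 3/4·158 + 1/4·74 = 137.
High-ability: no degree gives 116 − 15 = 101; degree gives 137 − 41 = 96. Stays. ✓
Low-ability: no degree gives 116 − 15 = 101; degree gives 137 − 138 = -1. Stays. ✓
Beliefs are Bayes-consistent on-path and both types best-respond.

Yes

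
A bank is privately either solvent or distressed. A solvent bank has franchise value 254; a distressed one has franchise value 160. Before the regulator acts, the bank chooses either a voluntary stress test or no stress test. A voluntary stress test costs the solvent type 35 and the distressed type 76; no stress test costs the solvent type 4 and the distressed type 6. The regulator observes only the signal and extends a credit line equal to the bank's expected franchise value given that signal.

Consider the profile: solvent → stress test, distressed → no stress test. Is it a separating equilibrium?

No

If types separate, stress test earns payment 254 and no stress test earns 160.
Solvent: stress test gives 254 − 35 = 219; no stress test gives 160 − 4 = 156. No deviation. ✓
Distressed: no stress test gives 160 − 6 = 154; stress test gives 254 − 76 = 178. Would deviate. ✗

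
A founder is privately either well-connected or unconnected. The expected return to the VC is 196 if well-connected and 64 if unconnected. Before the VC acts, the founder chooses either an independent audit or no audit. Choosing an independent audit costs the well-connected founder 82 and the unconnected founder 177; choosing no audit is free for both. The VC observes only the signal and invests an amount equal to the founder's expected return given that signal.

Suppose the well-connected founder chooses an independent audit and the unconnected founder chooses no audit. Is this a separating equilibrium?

If types separate, audit earns payment 196 and no audit earns 64.
Well-connected: audit gives 196 − 82 = 114; no audit gives 64 − 0 = 64. No deviation. ✓
Unconnected: no audit gives 64 − 0 = 64; audit gives 196 − 177 = 19. No deviation. ✓
Neither type gains from mimicking the other.

Yes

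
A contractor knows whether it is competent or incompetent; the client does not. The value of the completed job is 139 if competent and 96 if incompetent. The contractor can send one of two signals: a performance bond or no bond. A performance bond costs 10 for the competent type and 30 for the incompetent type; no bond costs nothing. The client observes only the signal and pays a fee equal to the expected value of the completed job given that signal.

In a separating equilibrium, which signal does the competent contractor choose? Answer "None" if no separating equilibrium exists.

Try competent → bond, incompetent → no bond:
  If types separate, bond earns payment 139 and no bond earns 96.
  Competent: bond gives 139 − 10 = 129; no bond gives 96 − 0 = 96. No deviation. ✓
  Incompetent: no bond gives 96 − 0 = 96; bond gives 139 − 30 = 109. Would deviate. ✗
Try competent → no bond, incompetent → bond:
  If types separate, no bond earns payment 139 and bond earns 96.
  Competent: no bond gives 139 − 0 = 139; bond gives 96 − 10 = 86. No deviation. ✓
  Incompetent: bond gives 96 − 30 = 66; no bond gives 139 − 0 = 139. Would deviate. ✗
Neither assignment is incentive-compatible.

None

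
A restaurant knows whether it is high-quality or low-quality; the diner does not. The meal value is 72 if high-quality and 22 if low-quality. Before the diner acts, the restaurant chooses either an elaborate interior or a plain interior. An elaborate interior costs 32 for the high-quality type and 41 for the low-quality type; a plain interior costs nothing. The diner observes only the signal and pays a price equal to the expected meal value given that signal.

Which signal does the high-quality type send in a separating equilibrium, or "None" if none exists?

Try high-quality → elaborate interior, low-quality → plain interior:
  If types separate, elaborate interior earns payment 72 and plain interior earns 22.
  High-quality: elaborate interior gives 72 − 32 = 40; plain interior gives 22 − 0 = 22. No deviation. ✓
  Low-quality: plain interior gives 22 − 0 = 22; elaborate interior gives 72 − 41 = 31. Would deviate. ✗
Try high-quality → plain interior, low-quality → elaborate interior:
  If types separate, plain interior earns payment 72 and elaborate interior earns 22.
  High-quality: plain interior gives 72 − 0 = 72; elaborate interior gives 22 − 32 = -10. No deviation. ✓
  Low-quality: elaborate interior gives 22 − 41 = -19; plain interior gives 72 − 0 = 72. Would deviate. ✗
Neither assignment is incentive-compatible.

None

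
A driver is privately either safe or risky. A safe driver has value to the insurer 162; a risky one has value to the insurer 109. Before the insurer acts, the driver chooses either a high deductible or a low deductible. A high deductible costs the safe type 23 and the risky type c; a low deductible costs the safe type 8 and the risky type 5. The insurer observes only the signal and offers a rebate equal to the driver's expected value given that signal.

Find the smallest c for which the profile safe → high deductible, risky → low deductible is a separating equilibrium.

Under separation: high deductible → safe (pays 162); low deductible → risky (pays 109).
Safe: 162 − 23 = 139 ≥ 109 − 8 = 101. Holds regardless of c. ✓
Risky: 109 − 5 ≥ 162 − c, so c ≥ 162 − 104 = 58.

58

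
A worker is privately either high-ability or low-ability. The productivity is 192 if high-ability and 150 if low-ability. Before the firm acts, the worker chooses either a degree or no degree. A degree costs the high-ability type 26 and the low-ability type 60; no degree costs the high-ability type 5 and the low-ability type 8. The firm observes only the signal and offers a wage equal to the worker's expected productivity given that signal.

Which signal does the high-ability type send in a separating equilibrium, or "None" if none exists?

Try high-ability → degree, low-ability → no degree:
  Under separation the firm infers type exactly: degree → high-ability (pays 192), no degree → low-ability (pays 150).
  High-ability: degree gives 192 − 26 = 166; no degree gives 150 − 5 = 145. No deviation. ✓
  Low-ability: no degree gives 150 − 8 = 142; degree gives 192 − 60 = 132. No deviation. ✓
Both hold — the high-ability type sends degree.

degree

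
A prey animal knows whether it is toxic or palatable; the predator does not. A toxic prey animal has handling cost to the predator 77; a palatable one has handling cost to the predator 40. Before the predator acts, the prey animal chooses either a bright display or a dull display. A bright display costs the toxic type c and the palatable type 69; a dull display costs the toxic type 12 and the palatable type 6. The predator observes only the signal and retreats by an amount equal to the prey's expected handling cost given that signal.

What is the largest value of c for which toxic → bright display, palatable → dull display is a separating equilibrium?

49

Under separation: bright display → toxic (pays 77); dull display → palatable (pays 40).
Palatable: 40 − 6 = 34 ≥ 77 − 69 = 8. Holds regardless of c. ✓
Toxic: 77 − c ≥ 40 − 12, so c ≤ 77 − 28 = 49.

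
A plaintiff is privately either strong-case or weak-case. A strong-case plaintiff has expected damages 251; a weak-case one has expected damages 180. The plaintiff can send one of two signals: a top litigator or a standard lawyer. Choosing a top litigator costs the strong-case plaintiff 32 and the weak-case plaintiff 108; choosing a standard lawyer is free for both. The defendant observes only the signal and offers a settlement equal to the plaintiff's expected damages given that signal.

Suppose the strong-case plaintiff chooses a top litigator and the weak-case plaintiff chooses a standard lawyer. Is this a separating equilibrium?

Yes

Under separation the defendant infers type exactly: top litigator → strong-case (pays 251), standard lawyer → weak-case (pays 180).
Strong-case: top litigator gives 251 − 32 = 219; standard lawyer gives 180 − 0 = 180. No deviation. ✓
Weak-case: standard lawyer gives 180 − 0 = 180; top litigator gives 251 − 108 = 143. No deviation. ✓
Both incentive constraints hold.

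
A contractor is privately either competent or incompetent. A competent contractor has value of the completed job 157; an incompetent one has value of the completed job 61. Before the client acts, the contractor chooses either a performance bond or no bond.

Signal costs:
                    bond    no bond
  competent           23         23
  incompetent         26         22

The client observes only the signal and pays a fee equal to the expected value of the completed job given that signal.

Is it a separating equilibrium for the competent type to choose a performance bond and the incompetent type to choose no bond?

If types separate, bond earns payment 157 and no bond earns 61.
Competent: bond gives 157 − 23 = 134; no bond gives 61 − 23 = 38. No deviation. ✓
Incompetent: no bond gives 61 − 22 = 39; bond gives 157 − 26 = 131. Would deviate. ✗

No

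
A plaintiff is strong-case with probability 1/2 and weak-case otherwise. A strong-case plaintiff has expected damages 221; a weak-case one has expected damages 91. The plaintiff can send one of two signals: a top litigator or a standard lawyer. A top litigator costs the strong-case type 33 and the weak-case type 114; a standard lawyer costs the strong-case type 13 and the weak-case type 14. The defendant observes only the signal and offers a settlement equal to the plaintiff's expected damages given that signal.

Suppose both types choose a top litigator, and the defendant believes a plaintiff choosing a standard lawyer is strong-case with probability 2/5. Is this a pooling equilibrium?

On the equilibrium path (top litigator) the defendant holds the prior 1/2 and pays 1/2·221 + 1/2·91 = 156. Off-path (standard lawyer) belief 2/5 gives 2/5·221 + 3/5·91 = 143.
Strong-case: top litigator gives 156 − 33 = 123; standard lawyer gives 143 − 13 = 130. Deviates. ✗
Weak-case: top litigator gives 156 − 114 = 42; standard lawyer gives 143 − 14 = 129. Deviates. ✗

No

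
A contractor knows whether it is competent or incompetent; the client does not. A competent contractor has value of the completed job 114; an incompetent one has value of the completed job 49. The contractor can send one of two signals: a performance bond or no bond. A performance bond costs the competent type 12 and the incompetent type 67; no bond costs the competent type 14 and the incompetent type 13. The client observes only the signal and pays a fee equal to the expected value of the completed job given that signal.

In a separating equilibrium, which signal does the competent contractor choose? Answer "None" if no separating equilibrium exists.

Try competent → bond, incompetent → no bond:
  If types separate, bond earns payment 114 and no bond earns 49.
  Competent: bond gives 114 − 12 = 102; no bond gives 49 − 14 = 35. No deviation. ✓
  Incompetent: no bond gives 49 − 13 = 36; bond gives 114 − 67 = 47. Would deviate. ✗
Try competent → no bond, incompetent → bond:
  If types separate, no bond earns payment 114 and bond earns 49.
  Competent: no bond gives 114 − 14 = 100; bond gives 49 − 12 = 37. No deviation. ✓
  Incompetent: bond gives 49 − 67 = -18; no bond gives 114 − 13 = 101. Would deviate. ✗
Neither assignment is incentive-compatible.

None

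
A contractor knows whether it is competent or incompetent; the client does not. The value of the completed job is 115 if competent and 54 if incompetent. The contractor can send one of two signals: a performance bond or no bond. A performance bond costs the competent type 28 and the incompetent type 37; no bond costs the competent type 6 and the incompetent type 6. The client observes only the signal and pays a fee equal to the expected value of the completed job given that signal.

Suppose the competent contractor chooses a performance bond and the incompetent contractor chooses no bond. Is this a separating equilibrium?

Under separation the client infers type exactly: bond → competent (pays 115), no bond → incompetent (pays 54).
Competent: bond gives 115 − 28 = 87; no bond gives 54 − 6 = 48. No deviation. ✓
Incompetent: no bond gives 54 − 6 = 48; bond gives 115 − 37 = 78. Would deviate. ✗

No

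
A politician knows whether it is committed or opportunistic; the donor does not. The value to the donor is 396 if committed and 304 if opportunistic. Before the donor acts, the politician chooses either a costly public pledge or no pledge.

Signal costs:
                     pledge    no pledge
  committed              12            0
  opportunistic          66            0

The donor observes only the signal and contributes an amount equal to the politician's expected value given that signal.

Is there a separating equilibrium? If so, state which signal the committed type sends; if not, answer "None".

None

Try committed → pledge, opportunistic → no pledge:
  If types separate, pledge earns payment 396 and no pledge earns 304.
  Committed: pledge gives 396 − 12 = 384; no pledge gives 304 − 0 = 304. No deviation. ✓
  Opportunistic: no pledge gives 304 − 0 = 304; pledge gives 396 − 66 = 330. Would deviate. ✗
Try committed → no pledge, opportunistic → pledge:
  If types separate, no pledge earns payment 396 and pledge earns 304.
  Committed: no pledge gives 396 − 0 = 396; pledge gives 304 − 12 = 292. No deviation. ✓
  Opportunistic: pledge gives 304 − 66 = 238; no pledge gives 396 − 0 = 396. Would deviate. ✗
Neither assignment is incentive-compatible.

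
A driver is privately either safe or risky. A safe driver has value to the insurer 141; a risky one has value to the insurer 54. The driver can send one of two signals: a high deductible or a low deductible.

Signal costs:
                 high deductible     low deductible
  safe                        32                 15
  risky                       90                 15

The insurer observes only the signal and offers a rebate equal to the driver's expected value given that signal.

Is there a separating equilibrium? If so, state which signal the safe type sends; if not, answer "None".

None

Try safe → high deductible, risky → low deductible:
  If types separate, high deductible earns payment 141 and low deductible earns 54.
  Safe: high deductible gives 141 − 32 = 109; low deductible gives 54 − 15 = 39. No deviation. ✓
  Risky: low deductible gives 54 − 15 = 39; high deductible gives 141 − 90 = 51. Would deviate. ✗
Try safe → low deductible, risky → high deductible:
  If types separate, low deductible earns payment 141 and high deductible earns 54.
  Safe: low deductible gives 141 − 15 = 126; high deductible gives 54 − 32 = 22. No deviation. ✓
  Risky: high deductible gives 54 − 90 = -36; low deductible gives 141 − 15 = 126. Would deviate. ✗
Neither assignment is incentive-compatible.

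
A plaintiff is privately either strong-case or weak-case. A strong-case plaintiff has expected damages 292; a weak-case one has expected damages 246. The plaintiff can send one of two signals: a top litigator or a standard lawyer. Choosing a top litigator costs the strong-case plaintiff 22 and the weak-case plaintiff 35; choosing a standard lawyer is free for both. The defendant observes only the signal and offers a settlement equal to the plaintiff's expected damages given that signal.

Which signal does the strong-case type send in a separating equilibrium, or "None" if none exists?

Try strong-case → top litigator, weak-case → standard lawyer:
  Under separation the defendant infers type exactly: top litigator → strong-case (pays 292), standard lawyer → weak-case (pays 246).
  Strong-case: top litigator gives 292 − 22 = 270; standard lawyer gives 246 − 0 = 246. No deviation. ✓
  Weak-case: standard lawyer gives 246 − 0 = 246; top litigator gives 292 − 35 = 257. Would deviate. ✗
Try strong-case → standard lawyer, weak-case → top litigator:
  Under separation the defendant infers type exactly: standard lawyer → strong-case (pays 292), top litigator → weak-case (pays 246).
  Strong-case: standard lawyer gives 292 − 0 = 292; top litigator gives 246 − 22 = 224. No deviation. ✓
  Weak-case: top litigator gives 246 − 35 = 211; standard lawyer gives 292 − 0 = 292. Would deviate. ✗
Neither assignment is incentive-compatible.

None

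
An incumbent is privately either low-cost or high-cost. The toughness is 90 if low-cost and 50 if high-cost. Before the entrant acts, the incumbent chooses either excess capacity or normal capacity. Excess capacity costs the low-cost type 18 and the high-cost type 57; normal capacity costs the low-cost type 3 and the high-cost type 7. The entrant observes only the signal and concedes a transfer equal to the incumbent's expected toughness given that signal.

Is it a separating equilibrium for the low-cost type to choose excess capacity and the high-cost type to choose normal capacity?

Yes

Under separation the entrant infers type exactly: excess capacity → low-cost (pays 90), normal capacity → high-cost (pays 50).
Low-cost: excess capacity gives 90 − 18 = 72; normal capacity gives 50 − 3 = 47. No deviation. ✓
High-cost: normal capacity gives 50 − 7 = 43; excess capacity gives 90 − 57 = 33. No deviation. ✓
Neither type gains from mimicking the other.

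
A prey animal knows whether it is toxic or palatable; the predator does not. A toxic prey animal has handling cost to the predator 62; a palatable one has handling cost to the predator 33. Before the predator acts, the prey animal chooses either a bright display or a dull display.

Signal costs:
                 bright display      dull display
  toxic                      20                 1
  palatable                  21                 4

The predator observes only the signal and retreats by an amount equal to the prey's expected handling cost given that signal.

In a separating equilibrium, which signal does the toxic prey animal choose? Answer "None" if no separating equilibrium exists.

Try toxic → bright display, palatable → dull display:
  If types separate, bright display earns payment 62 and dull display earns 33.
  Toxic: bright display gives 62 − 20 = 42; dull display gives 33 − 1 = 32. No deviation. ✓
  Palatable: dull display gives 33 − 4 = 29; bright display gives 62 − 21 = 41. Would deviate. ✗
Try toxic → dull display, palatable → bright display:
  If types separate, dull display earns payment 62 and bright display earns 33.
  Toxic: dull display gives 62 − 1 = 61; bright display gives 33 − 20 = 13. No deviation. ✓
  Palatable: bright display gives 33 − 21 = 12; dull display gives 62 − 4 = 58. Would deviate. ✗
Neither assignment is incentive-compatible.

None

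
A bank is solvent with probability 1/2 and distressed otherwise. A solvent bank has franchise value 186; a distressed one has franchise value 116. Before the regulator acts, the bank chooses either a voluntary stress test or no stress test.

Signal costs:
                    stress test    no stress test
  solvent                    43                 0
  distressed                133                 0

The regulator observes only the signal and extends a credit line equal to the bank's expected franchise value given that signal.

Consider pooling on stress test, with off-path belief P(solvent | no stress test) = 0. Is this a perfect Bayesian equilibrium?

No

At the pooled signal (stress test) the regulator holds the prior 1/2 and pays 1/2·186 + 1/2·116 = 151. Off-path (no stress test) belief 0 gives 0·186 + 1·116 = 116.
Solvent: stress test gives 151 − 43 = 108; no stress test gives 116 − 0 = 116. Deviates. ✗
Distressed: stress test gives 151 − 133 = 18; no stress test gives 116 − 0 = 116. Deviates. ✗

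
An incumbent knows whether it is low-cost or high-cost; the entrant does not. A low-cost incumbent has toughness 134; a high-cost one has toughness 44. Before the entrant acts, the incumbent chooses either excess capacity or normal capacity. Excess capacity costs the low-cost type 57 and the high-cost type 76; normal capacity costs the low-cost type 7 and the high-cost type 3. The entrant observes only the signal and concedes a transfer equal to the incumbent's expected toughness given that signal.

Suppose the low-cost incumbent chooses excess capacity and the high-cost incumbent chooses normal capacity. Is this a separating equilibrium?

If types separate, excess capacity earns payment 134 and normal capacity earns 44.
Low-cost: excess capacity gives 134 − 57 = 77; normal capacity gives 44 − 7 = 37. No deviation. ✓
High-cost: normal capacity gives 44 − 3 = 41; excess capacity gives 134 − 76 = 58. Would deviate. ✗

No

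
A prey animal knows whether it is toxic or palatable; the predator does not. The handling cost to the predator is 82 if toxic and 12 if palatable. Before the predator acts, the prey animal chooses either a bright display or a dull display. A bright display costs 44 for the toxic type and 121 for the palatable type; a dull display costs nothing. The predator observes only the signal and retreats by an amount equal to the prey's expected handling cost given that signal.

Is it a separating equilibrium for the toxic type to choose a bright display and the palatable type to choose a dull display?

Yes

If types separate, bright display earns payment 82 and dull display earns 12.
Toxic: bright display gives 82 − 44 = 38; dull display gives 12 − 0 = 12. No deviation. ✓
Palatable: dull display gives 12 − 0 = 12; bright display gives 82 − 121 = -39. No deviation. ✓
Both incentive constraints hold.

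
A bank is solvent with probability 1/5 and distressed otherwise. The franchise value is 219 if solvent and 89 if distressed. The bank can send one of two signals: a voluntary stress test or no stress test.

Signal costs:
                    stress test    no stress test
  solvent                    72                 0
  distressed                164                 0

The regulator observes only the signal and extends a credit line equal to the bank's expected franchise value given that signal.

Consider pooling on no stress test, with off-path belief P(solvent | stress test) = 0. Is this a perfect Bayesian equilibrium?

On the equilibrium path (no stress test) the regulator holds the prior 1/5 and pays 1/5·219 + 4/5·89 = 115. Off-path (stress test) belief 0 gives 0·219 + 1·89 = 89.
Solvent: no stress test gives 115 − 0 = 115; stress test gives 89 − 72 = 17. Stays. ✓
Distressed: no stress test gives 115 − 0 = 115; stress test gives 89 − 164 = -75. Stays. ✓
Beliefs are Bayes-consistent on-path and both types best-respond.

Yes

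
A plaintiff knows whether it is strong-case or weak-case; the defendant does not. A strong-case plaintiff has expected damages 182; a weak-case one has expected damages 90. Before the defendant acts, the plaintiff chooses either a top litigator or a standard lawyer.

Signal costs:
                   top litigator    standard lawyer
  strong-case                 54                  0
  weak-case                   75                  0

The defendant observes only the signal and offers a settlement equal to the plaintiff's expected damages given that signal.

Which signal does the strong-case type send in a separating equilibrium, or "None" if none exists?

Try strong-case → top litigator, weak-case → standard lawyer:
  If types separate, top litigator earns payment 182 and standard lawyer earns 90.
  Strong-case: top litigator gives 182 − 54 = 128; standard lawyer gives 90 − 0 = 90. No deviation. ✓
  Weak-case: standard lawyer gives 90 − 0 = 90; top litigator gives 182 − 75 = 107. Would deviate. ✗
Try strong-case → standard lawyer, weak-case → top litigator:
  If types separate, standard lawyer earns payment 182 and top litigator earns 90.
  Strong-case: standard lawyer gives 182 − 0 = 182; top litigator gives 90 − 54 = 36. No deviation. ✓
  Weak-case: top litigator gives 90 − 75 = 15; standard lawyer gives 182 − 0 = 182. Would deviate. ✗
Neither assignment is incentive-compatible.

None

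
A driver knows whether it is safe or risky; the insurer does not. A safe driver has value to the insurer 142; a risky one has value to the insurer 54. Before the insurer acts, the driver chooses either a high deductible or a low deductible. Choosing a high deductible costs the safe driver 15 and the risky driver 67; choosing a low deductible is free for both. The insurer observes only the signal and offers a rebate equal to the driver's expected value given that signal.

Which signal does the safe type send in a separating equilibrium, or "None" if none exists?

None

Try safe → high deductible, risky → low deductible:
  Under separation the insurer infers type exactly: high deductible → safe (pays 142), low deductible → risky (pays 54).
  Safe: high deductible gives 142 − 15 = 127; low deductible gives 54 − 0 = 54. No deviation. ✓
  Risky: low deductible gives 54 − 0 = 54; high deductible gives 142 − 67 = 75. Would deviate. ✗
Try safe → low deductible, risky → high deductible:
  Under separation the insurer infers type exactly: low deductible → safe (pays 142), high deductible → risky (pays 54).
  Safe: low deductible gives 142 − 0 = 142; high deductible gives 54 − 15 = 39. No deviation. ✓
  Risky: high deductible gives 54 − 67 = -13; low deductible gives 142 − 0 = 142. Would deviate. ✗
Neither assignment is incentive-compatible.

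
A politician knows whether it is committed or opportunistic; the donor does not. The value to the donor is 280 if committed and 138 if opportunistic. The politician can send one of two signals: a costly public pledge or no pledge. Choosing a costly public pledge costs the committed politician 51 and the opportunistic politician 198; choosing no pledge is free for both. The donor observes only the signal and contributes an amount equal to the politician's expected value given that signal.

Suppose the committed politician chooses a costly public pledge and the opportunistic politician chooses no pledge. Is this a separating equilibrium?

Under separation the donor infers type exactly: pledge → committed (pays 280), no pledge → opportunistic (pays 138).
Committed: pledge gives 280 − 51 = 229; no pledge gives 138 − 0 = 138. No deviation. ✓
Opportunistic: no pledge gives 138 − 0 = 138; pledge gives 280 − 198 = 82. No deviation. ✓
Both incentive constraints hold.

Yes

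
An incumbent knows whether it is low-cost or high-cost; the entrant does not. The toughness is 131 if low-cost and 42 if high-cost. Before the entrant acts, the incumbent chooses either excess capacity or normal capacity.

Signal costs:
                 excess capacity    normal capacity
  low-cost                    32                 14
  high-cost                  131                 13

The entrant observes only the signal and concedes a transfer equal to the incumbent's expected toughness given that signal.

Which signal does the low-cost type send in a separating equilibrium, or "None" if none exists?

excess capacity

Try low-cost → excess capacity, high-cost → normal capacity:
  If types separate, excess capacity earns payment 131 and normal capacity earns 42.
  Low-cost: excess capacity gives 131 − 32 = 99; normal capacity gives 42 − 14 = 28. No deviation. ✓
  High-cost: normal capacity gives 42 − 13 = 29; excess capacity gives 131 − 131 = 0. No deviation. ✓
Both hold — the low-cost type sends excess capacity.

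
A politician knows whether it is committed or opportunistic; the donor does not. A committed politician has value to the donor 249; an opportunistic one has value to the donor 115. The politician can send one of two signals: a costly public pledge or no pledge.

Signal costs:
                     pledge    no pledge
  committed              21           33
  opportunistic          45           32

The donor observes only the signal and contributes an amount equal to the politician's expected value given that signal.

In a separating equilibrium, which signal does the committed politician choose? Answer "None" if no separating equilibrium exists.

Try committed → pledge, opportunistic → no pledge:
  Under separation the donor infers type exactly: pledge → committed (pays 249), no pledge → opportunistic (pays 115).
  Committed: pledge gives 249 − 21 = 228; no pledge gives 115 − 33 = 82. No deviation. ✓
  Opportunistic: no pledge gives 115 − 32 = 83; pledge gives 249 − 45 = 204. Would deviate. ✗
Try committed → no pledge, opportunistic → pledge:
  Under separation the donor infers type exactly: no pledge → committed (pays 249), pledge → opportunistic (pays 115).
  Committed: no pledge gives 249 − 33 = 216; pledge gives 115 − 21 = 94. No deviation. ✓
  Opportunistic: pledge gives 115 − 45 = 70; no pledge gives 249 − 32 = 217. Would deviate. ✗
Neither assignment is incentive-compatible.

None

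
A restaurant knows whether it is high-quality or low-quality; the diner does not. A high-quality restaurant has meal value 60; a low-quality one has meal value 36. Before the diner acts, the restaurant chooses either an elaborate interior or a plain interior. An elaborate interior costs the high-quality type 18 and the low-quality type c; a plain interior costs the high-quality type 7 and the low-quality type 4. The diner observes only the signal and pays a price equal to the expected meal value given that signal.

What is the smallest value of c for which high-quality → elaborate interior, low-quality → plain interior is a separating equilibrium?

Under separation: elaborate interior → high-quality (pays 60); plain interior → low-quality (pays 36).
High-quality: 60 − 18 = 42 ≥ 36 − 7 = 29. Holds regardless of c. ✓
Low-quality: 36 − 4 ≥ 60 − c, so c ≥ 60 − 32 = 28.

28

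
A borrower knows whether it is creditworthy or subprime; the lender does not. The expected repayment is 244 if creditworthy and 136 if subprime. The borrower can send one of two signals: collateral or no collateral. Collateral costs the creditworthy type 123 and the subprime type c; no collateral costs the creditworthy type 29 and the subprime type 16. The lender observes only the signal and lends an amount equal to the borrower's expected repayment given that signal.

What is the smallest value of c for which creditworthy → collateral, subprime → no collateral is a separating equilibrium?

Under separation: collateral → creditworthy (pays 244); no collateral → subprime (pays 136).
Creditworthy: 244 − 123 = 121 ≥ 136 − 29 = 107. Holds regardless of c. ✓
Subprime: 136 − 16 ≥ 244 − c, so c ≥ 244 − 120 = 124.

124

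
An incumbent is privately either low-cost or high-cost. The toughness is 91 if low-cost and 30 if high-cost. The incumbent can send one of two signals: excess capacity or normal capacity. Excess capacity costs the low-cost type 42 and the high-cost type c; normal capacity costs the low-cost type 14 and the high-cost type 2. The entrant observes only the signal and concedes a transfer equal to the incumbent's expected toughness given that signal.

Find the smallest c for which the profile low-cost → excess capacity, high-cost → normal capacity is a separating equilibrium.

63

Under separation: excess capacity → low-cost (pays 91); normal capacity → high-cost (pays 30).
Low-cost: 91 − 42 = 49 ≥ 30 − 14 = 16. Holds regardless of c. ✓
High-cost: 30 − 2 ≥ 91 − c, so c ≥ 91 − 28 = 63.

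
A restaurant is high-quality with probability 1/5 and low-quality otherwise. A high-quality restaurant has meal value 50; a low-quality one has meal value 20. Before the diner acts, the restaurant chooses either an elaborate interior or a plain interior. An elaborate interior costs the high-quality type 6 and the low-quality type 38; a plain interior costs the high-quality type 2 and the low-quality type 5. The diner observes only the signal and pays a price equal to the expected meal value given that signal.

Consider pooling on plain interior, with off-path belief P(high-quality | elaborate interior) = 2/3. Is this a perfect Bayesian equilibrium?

At the pooled signal (plain interior) the diner holds the prior 1/5 and pays 1/5·50 + 4/5·20 = 26. Off-path (elaborate interior) belief 2/3 gives 2/3·50 + 1/3·20 = 40.
High-quality: plain interior gives 26 − 2 = 24; elaborate interior gives 40 − 6 = 34. Deviates. ✗
Low-quality: plain interior gives 26 − 5 = 21; elaborate interior gives 40 − 38 = 2. Stays. ✓

No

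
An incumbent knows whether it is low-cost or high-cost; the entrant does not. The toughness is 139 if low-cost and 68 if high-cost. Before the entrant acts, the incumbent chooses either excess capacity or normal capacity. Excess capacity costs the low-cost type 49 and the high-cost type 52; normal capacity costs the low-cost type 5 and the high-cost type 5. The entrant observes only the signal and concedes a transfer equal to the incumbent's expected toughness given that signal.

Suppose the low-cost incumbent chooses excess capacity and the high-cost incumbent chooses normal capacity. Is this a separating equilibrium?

Under separation the entrant infers type exactly: excess capacity → low-cost (pays 139), normal capacity → high-cost (pays 68).
Low-cost: excess capacity gives 139 − 49 = 90; normal capacity gives 68 − 5 = 63. No deviation. ✓
High-cost: normal capacity gives 68 − 5 = 63; excess capacity gives 139 − 52 = 87. Would deviate. ✗

No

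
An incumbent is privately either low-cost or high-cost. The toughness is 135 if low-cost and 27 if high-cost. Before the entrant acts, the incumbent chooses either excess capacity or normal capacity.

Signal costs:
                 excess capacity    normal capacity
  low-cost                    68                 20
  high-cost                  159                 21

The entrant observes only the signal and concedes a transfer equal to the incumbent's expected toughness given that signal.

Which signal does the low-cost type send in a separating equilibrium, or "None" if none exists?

Try low-cost → excess capacity, high-cost → normal capacity:
  Under separation the entrant infers type exactly: excess capacity → low-cost (pays 135), normal capacity → high-cost (pays 27).
  Low-cost: excess capacity gives 135 − 68 = 67; normal capacity gives 27 − 20 = 7. No deviation. ✓
  High-cost: normal capacity gives 27 − 21 = 6; excess capacity gives 135 − 159 = -24. No deviation. ✓
Both hold — the low-cost type sends excess capacity.

excess capacity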